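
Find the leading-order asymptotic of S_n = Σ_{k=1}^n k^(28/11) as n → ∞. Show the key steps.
S_n ~ (11/39) · n^(39/11)

Integral comparison: Σ_{k=1}^n k^(28/11) = ∫_0^n x^(28/11) dx + O(n^(28/11)). The integral is n^(1 + 28/11) / (1 + 28/11) = n^((28+11)/11) / ((28+11)/11) = (11/39) · n^(39/11).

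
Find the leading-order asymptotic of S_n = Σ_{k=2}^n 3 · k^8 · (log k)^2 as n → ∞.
S_n ~ n^9 · (log n)^2 / 3

By integral comparison, S_n = ∫_1^n 3 · x^8 · (log x)^2 dx + O(n^8 · (log n)^2). For the integral, the leading term of ∫_1^n x^8 (log x)^2 dx is n^9/9 · (log n)^2 (by repeated integration by parts; each step lowers the log-exponent and produces a relatively O(1/log n) correction). Hence S_n ~ n^9 · (log n)^2 / 3.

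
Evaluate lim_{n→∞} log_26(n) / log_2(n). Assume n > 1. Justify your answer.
lim = ln(2) / ln(26) = log_26(2)

Change of base: log_26(n) = ln n / ln 26 and log_2(n) = ln n / ln 2. The ratio is (ln n / ln 26) · (ln 2 / ln n) = ln 2 / ln 26, a constant independent of n. So the limit is ln 2 / ln 26 = log_26(2).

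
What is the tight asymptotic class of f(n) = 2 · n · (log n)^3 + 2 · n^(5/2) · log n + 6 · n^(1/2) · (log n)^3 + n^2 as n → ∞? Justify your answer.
f(n) ∈ Θ(n^(5/2) · log n)

Compare the terms by growth order. For large n, n^a · (log n)^b dominates n^a' · (log n)^b' iff a > a', or (a = a' and b > b'). Ranking the 4 terms shows the dominant one is 2 · n^(5/2) · log n. Hence f(n) ∈ Θ(n^(5/2) · log n).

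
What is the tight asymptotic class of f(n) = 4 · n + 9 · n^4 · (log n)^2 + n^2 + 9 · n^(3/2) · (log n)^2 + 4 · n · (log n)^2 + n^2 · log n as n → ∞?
f(n) ∈ Θ(n^4 · (log n)^2)

Compare the terms by growth order. For large n, n^a · (log n)^b dominates n^a' · (log n)^b' iff a > a', or (a = a' and b > b'). Ranking the 6 terms shows the dominant one is 9 · n^4 · (log n)^2. Hence f(n) ∈ Θ(n^4 · (log n)^2).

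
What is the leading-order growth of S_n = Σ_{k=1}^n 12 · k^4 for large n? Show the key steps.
S_n ~ 12 · n^5 / 5

By integral comparison (Euler-Maclaurin), Σ_{k=1}^n 12 · k^4 = 12 · ∫_0^n x^4 dx + O(n^4) = 12 · n^5/5 + O(n^4). (Equivalently, Faulhaber's formula gives the same leading term.)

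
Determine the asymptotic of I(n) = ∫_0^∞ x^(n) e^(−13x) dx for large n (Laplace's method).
I(n) ~ (sqrt(2π·n) / 13) · (n/(13e))^(n)

Write the integrand as exp(n ln x − 13x) and set f(x) = n ln x − 13x. Then f'(x) = n/x − 13 = 0 at x* = n/13, and f''(x*) = −n/x*^2 = −13^2/(n). Laplace's method (interior maximum) gives
  I(n) ~ e^(f(x*)) · sqrt(2π / |f''(x*)|)
        = exp(n ln(n/13) − n) · sqrt(2π · n / 13^2)
        = (n/13)^(n) e^(−n) · sqrt(2π·n) / 13
        = (sqrt(2π·n) / 13) · (n/(13e))^(n).
This matches Γ(n+1)/13^(n+1) with Stirling applied to Γ.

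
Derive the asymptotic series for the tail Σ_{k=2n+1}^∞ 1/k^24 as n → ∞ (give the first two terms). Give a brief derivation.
Σ_{k>2n} 1/k^24 = 1/(23 · (2n)^23) − 1/(2 · (2n)^24) + O(1/(2n)^25)

Compare to the integral: ∫_{2n}^∞ x^(−24) dx = [−x^(−23)/23]_{2n}^∞ = 1/((24−1)·(2n)^23). The Euler-Maclaurin correction adds −f(2n)/2 = −1/(2·(2n)^24). Euler-Maclaurin then gives
  Σ_{k>2n} 1/k^24 = ∫_{2n}^∞ dx/x^24 − 1/(2·(2n)^24) + O(1/(2n)^25).
(Equivalently this is ζ(24) − Σ_{k≤2n} 1/k^24.)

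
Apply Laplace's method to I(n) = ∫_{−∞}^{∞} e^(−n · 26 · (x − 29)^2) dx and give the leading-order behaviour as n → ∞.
I(n) = sqrt(π/(26n))

Here φ(x) = 26 · (x − 29)^2 has its unique minimum at x* = 29 with φ(x*) = 0 and φ''(x*) = 52. Laplace's method gives
  I(n) ~ e^(−n φ(x*)) · sqrt(2π / (n · φ''(x*))) = sqrt(2π / (52n)) = sqrt(π/(26n)).
This is exact: substituting u = (x − 29)·sqrt(26n) gives I(n) = (1/sqrt(26n)) ∫_{−∞}^{∞} e^(−u^2) du = sqrt(π/(26n)).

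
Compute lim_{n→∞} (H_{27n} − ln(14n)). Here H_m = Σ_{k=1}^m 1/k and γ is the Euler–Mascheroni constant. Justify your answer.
lim = ln(27/14) + γ

By Euler-Maclaurin, H_m = ln m + γ + O(1/m). So
  H_{27n} − ln(14n) = ln(27n) + γ − ln(14n) + O(1/n)
                       = ln(27/14) + γ + O(1/n).
Hence the limit is ln(27/14) + γ.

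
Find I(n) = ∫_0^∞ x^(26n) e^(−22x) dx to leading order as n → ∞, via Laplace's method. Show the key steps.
I(n) ~ (sqrt(2π·26n) / 22) · (26n/(22e))^(26n)

Write the integrand as exp(26n ln x − 22x) and set f(x) = 26n ln x − 22x. Then f'(x) = 26n/x − 22 = 0 at x* = 26n/22, and f''(x*) = −26n/x*^2 = −22^2/(26n). Laplace's method (interior maximum) gives
  I(n) ~ e^(f(x*)) · sqrt(2π / |f''(x*)|)
        = exp(26n ln(26n/22) − 26n) · sqrt(2π · 26n / 22^2)
        = (26n/22)^(26n) e^(−26n) · sqrt(2π·26n) / 22
        = (sqrt(2π·26n) / 22) · (26n/(22e))^(26n).
This matches Γ(26n+1)/22^(26n+1) with Stirling applied to Γ.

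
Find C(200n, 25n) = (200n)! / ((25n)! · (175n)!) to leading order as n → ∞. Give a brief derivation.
C(200n, 25n) ~ (16777216/823543)^(25n) · sqrt(4/(7π·25n))

Write N = 25n. Apply Stirling to each factorial:
  (8N)! ~ sqrt(2π·8N) · (8N/e)^(8N),
  N! ~ sqrt(2π N) · (N/e)^N,
  (7N)! ~ sqrt(2π·7N) · (7N/e)^(7N).
The exponential factors combine to (8N)^(8N) / (N^N · (7N)^(7N)) = 8^(8N)/7^(7N) = (8^8/7^7)^N = (16777216/823543)^N.
The square-root prefactors combine to sqrt(2π·8N) / (sqrt(2π N)·sqrt(2π·7N)) = sqrt(8 / (2π·7·N)) = sqrt(4/(7π·25n)).
Substituting N = 25n: C(200n, 25n) ~ (16777216/823543)^(25n) · sqrt(4/(7π·25n)).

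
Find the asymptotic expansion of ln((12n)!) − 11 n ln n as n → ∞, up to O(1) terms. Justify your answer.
ln((12n)!) − 11 n ln n = n ln n + 12(ln 12 − 1) n + (1/2) ln(2π·12n) + O(1/n)

Stirling: ln((12n)!) = 12n ln(12n) − 12n + (1/2) ln(2π·12n) + O(1/n).
Expand 12n ln(12n) = 12n (ln n + ln 12) = 12n ln n + 12n ln 12.
Subtract 11n ln n: leading term is (12 − 11) n ln n = n ln n. The next term is 12n ln 12 − 12n = 12(ln 12 − 1) n. Then the (1/2) ln(2π·12n) correction.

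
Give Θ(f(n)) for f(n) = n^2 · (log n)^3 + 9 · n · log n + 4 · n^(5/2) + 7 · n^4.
f(n) ∈ Θ(n^4)

Compare the terms by growth order. For large n, n^a · (log n)^b dominates n^a' · (log n)^b' iff a > a', or (a = a' and b > b'). Ranking the 4 terms shows the dominant one is 7 · n^4. Hence f(n) ∈ Θ(n^4).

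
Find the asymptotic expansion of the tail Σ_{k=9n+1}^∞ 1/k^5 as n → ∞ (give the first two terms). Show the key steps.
Σ_{k>9n} 1/k^5 = 1/(4 · (9n)^4) − 1/(2 · (9n)^5) + O(1/(9n)^6)

Compare to the integral: ∫_{9n}^∞ x^(−5) dx = [−x^(−4)/4]_{9n}^∞ = 1/((5−1)·(9n)^4). The Euler-Maclaurin correction adds −f(9n)/2 = −1/(2·(9n)^5). Euler-Maclaurin then gives
  Σ_{k>9n} 1/k^5 = ∫_{9n}^∞ dx/x^5 − 1/(2·(9n)^5) + O(1/(9n)^6).
(Equivalently this is ζ(5) − Σ_{k≤9n} 1/k^5.)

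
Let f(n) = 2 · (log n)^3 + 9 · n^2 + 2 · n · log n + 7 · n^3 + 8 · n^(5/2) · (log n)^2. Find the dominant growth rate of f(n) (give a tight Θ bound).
f(n) ∈ Θ(n^3)

Compare the terms by growth order. For large n, n^a · (log n)^b dominates n^a' · (log n)^b' iff a > a', or (a = a' and b > b'). Ranking the 5 terms shows the dominant one is 7 · n^3. Hence f(n) ∈ Θ(n^3).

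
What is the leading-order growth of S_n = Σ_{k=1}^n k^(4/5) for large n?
S_n ~ (5/9) · n^(9/5)

Integral comparison: Σ_{k=1}^n k^(4/5) = ∫_0^n x^(4/5) dx + O(n^(4/5)). The integral is n^(1 + 4/5) / (1 + 4/5) = n^((4+5)/5) / ((4+5)/5) = (5/9) · n^(9/5).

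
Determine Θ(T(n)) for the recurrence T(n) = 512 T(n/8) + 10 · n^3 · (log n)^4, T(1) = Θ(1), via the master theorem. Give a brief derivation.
T(n) = Θ(n^3 · (log n)^5)

Here log_8 512 = 3 and f(n) = 10 · n^3 · (log n)^4 = Θ(n^(log_8 512) · (log n)^4). This is the extended Case 2 of the master theorem (f matches the critical exponent up to log factors), giving T(n) = Θ(n^(log_8 512) · (log n)^(4+1)) = Θ(n^3 · (log n)^5).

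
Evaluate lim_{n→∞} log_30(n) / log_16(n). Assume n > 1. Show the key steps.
lim = ln(16) / ln(30) = log_30(16)

Change of base: log_30(n) = ln n / ln 30 and log_16(n) = ln n / ln 16. The ratio is (ln n / ln 30) · (ln 16 / ln n) = ln 16 / ln 30, a constant independent of n. So the limit is ln 16 / ln 30 = log_30(16).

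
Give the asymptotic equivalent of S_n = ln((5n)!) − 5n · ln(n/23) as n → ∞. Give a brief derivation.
S_n ~ 5n · (ln 115 − 1) + O(ln n)

Stirling: ln((5n)!) = 5n ln(5n) − 5n + O(ln n).
  S_n = 5n ln(5n) − 5n − 5n ln(n/23) + O(ln n)
      = 5n ln(5n) − 5n ln n + 5n ln 23 − 5n + O(ln n)
      = 5n ln 5 + 5n ln 23 − 5n + O(ln n)
      = 5n (ln 115 − 1) + O(ln n).
Numerically ln(115) − 1 ≈ 3.7449.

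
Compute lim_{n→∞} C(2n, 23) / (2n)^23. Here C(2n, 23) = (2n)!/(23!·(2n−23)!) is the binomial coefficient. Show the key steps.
lim = 1/23! = 1/25852016738884976640000

With N = 2n → ∞: C(N, 23) / N^23 = [N(N−1)…(N−22)] / (23! · N^23) = (1/23!) · 1 · (1 − 1/(2n)) · … · (1 − 22/(2n)). Each factor → 1 as N → ∞, so the limit is 1/23! = 1/25852016738884976640000.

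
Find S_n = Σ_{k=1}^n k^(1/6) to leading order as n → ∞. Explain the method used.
S_n ~ (6/7) · n^(7/6)

Integral comparison: Σ_{k=1}^n k^(1/6) = ∫_0^n x^(1/6) dx + O(n^(1/6)). The integral is n^(1 + 1/6) / (1 + 1/6) = n^((1+6)/6) / ((1+6)/6) = (6/7) · n^(7/6).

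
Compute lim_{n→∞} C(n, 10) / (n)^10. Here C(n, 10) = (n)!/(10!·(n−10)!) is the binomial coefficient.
lim = 1/10! = 1/3628800

With N = n → ∞: C(N, 10) / N^10 = [N(N−1)…(N−9)] / (10! · N^10) = (1/10!) · 1 · (1 − 1/n) · … · (1 − 9/n). Each factor → 1 as N → ∞, so the limit is 1/10! = 1/3628800.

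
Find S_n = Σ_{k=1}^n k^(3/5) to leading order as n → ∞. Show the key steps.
S_n ~ (5/8) · n^(8/5)

Integral comparison: Σ_{k=1}^n k^(3/5) = ∫_0^n x^(3/5) dx + O(n^(3/5)). The integral is n^(1 + 3/5) / (1 + 3/5) = n^((3+5)/5) / ((3+5)/5) = (5/8) · n^(8/5).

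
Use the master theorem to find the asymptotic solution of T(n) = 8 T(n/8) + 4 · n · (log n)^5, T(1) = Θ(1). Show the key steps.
T(n) = Θ(n · (log n)^6)

Here log_8 8 = 1 and f(n) = 4 · n · (log n)^5 = Θ(n^(log_8 8) · (log n)^5). This is the extended Case 2 of the master theorem (f matches the critical exponent up to log factors), giving T(n) = Θ(n^(log_8 8) · (log n)^(5+1)) = Θ(n · (log n)^6).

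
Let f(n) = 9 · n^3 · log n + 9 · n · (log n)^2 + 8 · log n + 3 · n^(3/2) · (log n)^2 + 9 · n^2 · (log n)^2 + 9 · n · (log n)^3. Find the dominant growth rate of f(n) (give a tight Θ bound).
f(n) ∈ Θ(n^3 · log n)

Compare the terms by growth order. For large n, n^a · (log n)^b dominates n^a' · (log n)^b' iff a > a', or (a = a' and b > b'). Ranking the 6 terms shows the dominant one is 9 · n^3 · log n. Hence f(n) ∈ Θ(n^3 · log n).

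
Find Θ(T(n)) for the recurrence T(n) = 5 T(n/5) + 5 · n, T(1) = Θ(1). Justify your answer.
T(n) = Θ(n log n)

log_5 5 = 1, and f(n) = 5 · n = Θ(n^(log_5 5)). This is Case 2 of the master theorem: T(n) = Θ(f(n) · log n) = Θ(n log n).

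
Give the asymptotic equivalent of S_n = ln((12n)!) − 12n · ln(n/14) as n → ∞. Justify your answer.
S_n ~ 12n · (ln 168 − 1) + O(ln n)

Stirling: ln((12n)!) = 12n ln(12n) − 12n + O(ln n).
  S_n = 12n ln(12n) − 12n − 12n ln(n/14) + O(ln n)
      = 12n ln(12n) − 12n ln n + 12n ln 14 − 12n + O(ln n)
      = 12n ln 12 + 12n ln 14 − 12n + O(ln n)
      = 12n (ln 168 − 1) + O(ln n).
Numerically ln(168) − 1 ≈ 4.1240.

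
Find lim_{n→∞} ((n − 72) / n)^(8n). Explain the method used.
lim = e^(−576)

Rewrite as (1 − 72/n)^(8n). By the standard limit (1 + x/n)^n → e^x, we have (1 − 72/n)^n → e^(−72), and raising to the 8th power gives e^(−576).
More precisely, ln[(1 − 72/n)^(8n)] = 8n · ln(1 − 72/n) = 8n · (-72/n + O(1/n^2)) = -576 + O(1/n) → -576.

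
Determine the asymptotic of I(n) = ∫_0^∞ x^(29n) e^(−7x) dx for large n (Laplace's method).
I(n) ~ (sqrt(2π·29n) / 7) · (29n/(7e))^(29n)

Write the integrand as exp(29n ln x − 7x) and set f(x) = 29n ln x − 7x. Then f'(x) = 29n/x − 7 = 0 at x* = 29n/7, and f''(x*) = −29n/x*^2 = −7^2/(29n). Laplace's method (interior maximum) gives
  I(n) ~ e^(f(x*)) · sqrt(2π / |f''(x*)|)
        = exp(29n ln(29n/7) − 29n) · sqrt(2π · 29n / 7^2)
        = (29n/7)^(29n) e^(−29n) · sqrt(2π·29n) / 7
        = (sqrt(2π·29n) / 7) · (29n/(7e))^(29n).
This matches Γ(29n+1)/7^(29n+1) with Stirling applied to Γ.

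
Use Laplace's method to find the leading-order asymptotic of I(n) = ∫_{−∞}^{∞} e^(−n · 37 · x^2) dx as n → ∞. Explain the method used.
I(n) = sqrt(π/(37n))

Here φ(x) = 37 · x^2 has its unique minimum at x* = 0 with φ(x*) = 0 and φ''(x*) = 74. Laplace's method gives
  I(n) ~ e^(−n φ(x*)) · sqrt(2π / (n · φ''(x*))) = sqrt(2π / (74n)) = sqrt(π/(37n)).
This is exact: substituting u = (x − 0)·sqrt(37n) gives I(n) = (1/sqrt(37n)) ∫_{−∞}^{∞} e^(−u^2) du = sqrt(π/(37n)).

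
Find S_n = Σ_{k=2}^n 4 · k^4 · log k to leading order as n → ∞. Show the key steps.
S_n ~ 4 · n^5 log n / 5 − 4 · n^5 / 25

By integral comparison, S_n = ∫_1^n 4 · x^4 · log x dx + O(n^4 · log n). For the integral, ∫ x^4 log x dx = n^5 log n / 5 − n^5/25 (integration by parts). Hence S_n ~ 4 · n^5 log n / 5 − 4 · n^5 / 25.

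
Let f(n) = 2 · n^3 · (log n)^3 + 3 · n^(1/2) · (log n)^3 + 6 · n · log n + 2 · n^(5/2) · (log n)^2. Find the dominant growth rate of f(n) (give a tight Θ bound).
f(n) ∈ Θ(n^3 · (log n)^3)

Compare the terms by growth order. For large n, n^a · (log n)^b dominates n^a' · (log n)^b' iff a > a', or (a = a' and b > b'). Ranking the 4 terms shows the dominant one is 2 · n^3 · (log n)^3. Hence f(n) ∈ Θ(n^3 · (log n)^3).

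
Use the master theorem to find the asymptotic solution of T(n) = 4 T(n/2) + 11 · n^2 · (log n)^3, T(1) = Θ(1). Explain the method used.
T(n) = Θ(n^2 · (log n)^4)

Here log_2 4 = 2 and f(n) = 11 · n^2 · (log n)^3 = Θ(n^(log_2 4) · (log n)^3). This is the extended Case 2 of the master theorem (f matches the critical exponent up to log factors), giving T(n) = Θ(n^(log_2 4) · (log n)^(3+1)) = Θ(n^2 · (log n)^4).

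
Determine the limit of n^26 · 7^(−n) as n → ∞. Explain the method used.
lim = 0

Exponentials with base > 1 dominate every fixed polynomial: for any fixed c, n^c / 7^n → 0 as n → ∞ (e.g. by the ratio test, or by writing 7^n = e^(n ln 7) and noting e^(n ln 7) / n^c → ∞). Hence n^26 · 7^(−n) = n^26 / 7^n → 0.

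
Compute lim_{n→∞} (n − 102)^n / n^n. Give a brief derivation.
lim = e^(−102)

Rewrite as (1 − 102/n)^(n). By the standard limit (1 + x/n)^n → e^x, we have (1 − 102/n)^n → e^(−102), and raising to the 1st power gives e^(−102).
More precisely, ln[(1 − 102/n)^(n)] = n · ln(1 − 102/n) = n · (-102/n + O(1/n^2)) = -102 + O(1/n) → -102.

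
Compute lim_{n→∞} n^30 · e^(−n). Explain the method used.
lim = 0

Exponentials with base > 1 dominate every fixed polynomial: for any fixed c, n^c / e^n → 0 as n → ∞ (e.g. by the ratio test, or since e^n grows faster than any power of n). Hence n^30 · e^(−n) = n^30 / e^n → 0.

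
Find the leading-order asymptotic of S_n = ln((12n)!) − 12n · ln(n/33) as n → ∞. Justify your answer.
S_n ~ 12n · (ln 396 − 1) + O(ln n)

Stirling: ln((12n)!) = 12n ln(12n) − 12n + O(ln n).
  S_n = 12n ln(12n) − 12n − 12n ln(n/33) + O(ln n)
      = 12n ln(12n) − 12n ln n + 12n ln 33 − 12n + O(ln n)
      = 12n ln 12 + 12n ln 33 − 12n + O(ln n)
      = 12n (ln 396 − 1) + O(ln n).
Numerically ln(396) − 1 ≈ 4.9814.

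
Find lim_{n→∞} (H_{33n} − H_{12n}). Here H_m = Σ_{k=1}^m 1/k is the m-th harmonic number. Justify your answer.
lim = ln(33/12) = ln(11/4)

Euler-Maclaurin gives H_m = ln m + γ + 1/(2m) + O(1/m^2). The γ and O(1/m) terms cancel in the difference:
  H_{33n} − H_{12n} = ln(33n) − ln(12n) + O(1/n) = ln(33/12) + O(1/n).
Hence the limit is ln(33/12) = ln(11/4).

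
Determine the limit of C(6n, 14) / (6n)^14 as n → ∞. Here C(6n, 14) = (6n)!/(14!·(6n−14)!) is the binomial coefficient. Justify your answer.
lim = 1/14! = 1/87178291200

With N = 6n → ∞: C(N, 14) / N^14 = [N(N−1)…(N−13)] / (14! · N^14) = (1/14!) · 1 · (1 − 1/(6n)) · … · (1 − 13/(6n)). Each factor → 1 as N → ∞, so the limit is 1/14! = 1/87178291200.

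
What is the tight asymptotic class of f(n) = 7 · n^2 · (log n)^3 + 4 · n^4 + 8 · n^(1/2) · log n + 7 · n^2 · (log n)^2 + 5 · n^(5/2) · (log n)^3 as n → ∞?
f(n) ∈ Θ(n^4)

Compare the terms by growth order. For large n, n^a · (log n)^b dominates n^a' · (log n)^b' iff a > a', or (a = a' and b > b'). Ranking the 5 terms shows the dominant one is 4 · n^4. Hence f(n) ∈ Θ(n^4).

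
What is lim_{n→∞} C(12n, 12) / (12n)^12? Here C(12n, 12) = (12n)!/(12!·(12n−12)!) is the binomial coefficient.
lim = 1/12! = 1/479001600

With N = 12n → ∞: C(N, 12) / N^12 = [N(N−1)…(N−11)] / (12! · N^12) = (1/12!) · 1 · (1 − 1/(12n)) · … · (1 − 11/(12n)). Each factor → 1 as N → ∞, so the limit is 1/12! = 1/479001600.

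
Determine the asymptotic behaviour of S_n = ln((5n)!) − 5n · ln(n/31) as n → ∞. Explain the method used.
S_n ~ 5n · (ln 155 − 1) + O(ln n)

Stirling: ln((5n)!) = 5n ln(5n) − 5n + O(ln n).
  S_n = 5n ln(5n) − 5n − 5n ln(n/31) + O(ln n)
      = 5n ln(5n) − 5n ln n + 5n ln 31 − 5n + O(ln n)
      = 5n ln 5 + 5n ln 31 − 5n + O(ln n)
      = 5n (ln 155 − 1) + O(ln n).
Numerically ln(155) − 1 ≈ 4.0434.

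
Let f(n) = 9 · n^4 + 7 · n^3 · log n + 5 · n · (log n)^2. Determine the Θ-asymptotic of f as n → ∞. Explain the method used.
f(n) ∈ Θ(n^4)

Compare the terms by growth order. For large n, n^a · (log n)^b dominates n^a' · (log n)^b' iff a > a', or (a = a' and b > b'). Ranking the 3 terms shows the dominant one is 9 · n^4. Hence f(n) ∈ Θ(n^4).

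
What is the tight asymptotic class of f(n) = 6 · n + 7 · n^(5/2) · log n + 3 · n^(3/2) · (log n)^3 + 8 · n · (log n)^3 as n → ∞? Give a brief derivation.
f(n) ∈ Θ(n^(5/2) · log n)

Compare the terms by growth order. For large n, n^a · (log n)^b dominates n^a' · (log n)^b' iff a > a', or (a = a' and b > b'). Ranking the 4 terms shows the dominant one is 7 · n^(5/2) · log n. Hence f(n) ∈ Θ(n^(5/2) · log n).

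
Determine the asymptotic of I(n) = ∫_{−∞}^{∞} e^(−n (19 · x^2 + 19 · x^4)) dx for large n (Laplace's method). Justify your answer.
I(n) ~ sqrt(π/(19n))

φ(x) = 19 · x^2 + 19 · x^4 has its unique global minimum at x* = 0 (since φ'(x) = 38x + 76x^3 = 0 only at x = 0 for real x with both coefficients positive, and φ → ∞ as |x| → ∞). At x* = 0, φ(0) = 0 and φ''(0) = 38. Laplace's method then gives
  I(n) ~ sqrt(2π / (n · φ''(0))) · e^(−n φ(0)) = sqrt(2π / (38n)) = sqrt(π/(19n)).
The 19 · x^4 term contributes only at subleading order (an O(1/n) relative correction).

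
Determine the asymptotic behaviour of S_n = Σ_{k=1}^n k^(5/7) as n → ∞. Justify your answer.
S_n ~ (7/12) · n^(12/7)

Integral comparison: Σ_{k=1}^n k^(5/7) = ∫_0^n x^(5/7) dx + O(n^(5/7)). The integral is n^(1 + 5/7) / (1 + 5/7) = n^((5+7)/7) / ((5+7)/7) = (7/12) · n^(12/7).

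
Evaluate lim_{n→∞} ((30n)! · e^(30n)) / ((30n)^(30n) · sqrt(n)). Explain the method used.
lim = sqrt(2π·30)

Stirling: (30n)! ~ sqrt(2π·30n) · (30n/e)^(30n). Hence
  (30n)! · e^(30n) / (30n)^(30n) ~ sqrt(2π·30n).
Dividing by sqrt(n): sqrt(2π·30n) / sqrt(n) = sqrt(2π·30) · n^((1−1)/2), so the limit is sqrt(2π·30).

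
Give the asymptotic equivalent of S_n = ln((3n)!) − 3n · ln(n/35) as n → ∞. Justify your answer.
S_n ~ 3n · (ln 105 − 1) + O(ln n)

Stirling: ln((3n)!) = 3n ln(3n) − 3n + O(ln n).
  S_n = 3n ln(3n) − 3n − 3n ln(n/35) + O(ln n)
      = 3n ln(3n) − 3n ln n + 3n ln 35 − 3n + O(ln n)
      = 3n ln 3 + 3n ln 35 − 3n + O(ln n)
      = 3n (ln 105 − 1) + O(ln n).
Numerically ln(105) − 1 ≈ 3.6540.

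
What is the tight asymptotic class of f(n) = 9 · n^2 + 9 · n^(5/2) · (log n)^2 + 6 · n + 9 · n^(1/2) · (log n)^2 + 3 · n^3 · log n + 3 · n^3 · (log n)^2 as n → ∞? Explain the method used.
f(n) ∈ Θ(n^3 · (log n)^2)

Compare the terms by growth order. For large n, n^a · (log n)^b dominates n^a' · (log n)^b' iff a > a', or (a = a' and b > b'). Ranking the 6 terms shows the dominant one is 3 · n^3 · (log n)^2. Hence f(n) ∈ Θ(n^3 · (log n)^2).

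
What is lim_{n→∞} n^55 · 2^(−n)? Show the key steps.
lim = 0

Exponentials with base > 1 dominate every fixed polynomial: for any fixed c, n^c / 2^n → 0 as n → ∞ (e.g. by the ratio test, or by writing 2^n = e^(n ln 2) and noting e^(n ln 2) / n^c → ∞). Hence n^55 · 2^(−n) = n^55 / 2^n → 0.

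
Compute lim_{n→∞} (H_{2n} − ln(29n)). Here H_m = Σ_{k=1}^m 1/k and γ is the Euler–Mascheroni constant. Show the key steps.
lim = ln(2/29) + γ

By Euler-Maclaurin, H_m = ln m + γ + O(1/m). So
  H_{2n} − ln(29n) = ln(2n) + γ − ln(29n) + O(1/n)
                       = ln(2/29) + γ + O(1/n).
Hence the limit is ln(2/29) + γ.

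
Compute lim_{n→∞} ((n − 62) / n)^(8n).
lim = e^(−496)

Rewrite as (1 − 62/n)^(8n). By the standard limit (1 + x/n)^n → e^x, we have (1 − 62/n)^n → e^(−62), and raising to the 8th power gives e^(−496).
More precisely, ln[(1 − 62/n)^(8n)] = 8n · ln(1 − 62/n) = 8n · (-62/n + O(1/n^2)) = -496 + O(1/n) → -496.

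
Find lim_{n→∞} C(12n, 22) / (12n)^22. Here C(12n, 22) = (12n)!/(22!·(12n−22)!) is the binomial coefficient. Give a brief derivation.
lim = 1/22! = 1/1124000727777607680000

With N = 12n → ∞: C(N, 22) / N^22 = [N(N−1)…(N−21)] / (22! · N^22) = (1/22!) · 1 · (1 − 1/(12n)) · … · (1 − 21/(12n)). Each factor → 1 as N → ∞, so the limit is 1/22! = 1/1124000727777607680000.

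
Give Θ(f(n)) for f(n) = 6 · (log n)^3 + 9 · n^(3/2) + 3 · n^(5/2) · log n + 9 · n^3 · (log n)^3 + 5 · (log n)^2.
f(n) ∈ Θ(n^3 · (log n)^3)

Compare the terms by growth order. For large n, n^a · (log n)^b dominates n^a' · (log n)^b' iff a > a', or (a = a' and b > b'). Ranking the 5 terms shows the dominant one is 9 · n^3 · (log n)^3. Hence f(n) ∈ Θ(n^3 · (log n)^3).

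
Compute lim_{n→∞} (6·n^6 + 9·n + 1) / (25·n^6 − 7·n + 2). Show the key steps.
lim = 6/25

For large n the leading n^6 terms dominate both numerator and denominator. Dividing top and bottom by n^6, every other term tends to 0, leaving 6/25.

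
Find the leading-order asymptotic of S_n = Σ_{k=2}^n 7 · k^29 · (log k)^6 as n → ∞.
S_n ~ 7 · n^30 · (log n)^6 / 30

By integral comparison, S_n = ∫_1^n 7 · x^29 · (log x)^6 dx + O(n^29 · (log n)^6). For the integral, the leading term of ∫_1^n x^29 (log x)^6 dx is n^30/30 · (log n)^6 (by repeated integration by parts; each step lowers the log-exponent and produces a relatively O(1/log n) correction). Hence S_n ~ 7 · n^30 · (log n)^6 / 30.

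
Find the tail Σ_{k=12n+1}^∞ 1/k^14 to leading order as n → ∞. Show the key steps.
Σ_{k>12n} 1/k^14 ~ 1/(13 · (12n)^13)

Compare to the integral: ∫_{12n}^∞ x^(−14) dx = [−x^(−13)/13]_{12n}^∞ = 1/((14−1)·(12n)^13). Euler-Maclaurin then gives
  Σ_{k>12n} 1/k^14 = ∫_{12n}^∞ dx/x^14 − 1/(2·(12n)^14) + O(1/(12n)^15).
(Equivalently this is ζ(14) − Σ_{k≤12n} 1/k^14.)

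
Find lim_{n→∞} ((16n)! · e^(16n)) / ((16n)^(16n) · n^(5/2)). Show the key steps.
lim = 0

Stirling: (16n)! ~ sqrt(2π·16n) · (16n/e)^(16n). Hence
  (16n)! · e^(16n) / (16n)^(16n) ~ sqrt(2π·16n).
Dividing by n^(5/2): sqrt(2π·16n) / n^(5/2) = sqrt(2π·16) · n^((1−5)/2), so the expression behaves like sqrt(2π·16) · n^((1−5)/2) → 0.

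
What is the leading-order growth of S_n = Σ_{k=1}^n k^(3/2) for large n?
S_n ~ (2/5) · n^(5/2)

Integral comparison: Σ_{k=1}^n k^(3/2) = ∫_0^n x^(3/2) dx + O(n^(3/2)). The integral is n^(1 + 3/2) / (1 + 3/2) = n^((3+2)/2) / ((3+2)/2) = (2/5) · n^(5/2).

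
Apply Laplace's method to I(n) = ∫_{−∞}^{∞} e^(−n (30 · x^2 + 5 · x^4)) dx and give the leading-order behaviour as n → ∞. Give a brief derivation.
I(n) ~ sqrt(π/(30n))

φ(x) = 30 · x^2 + 5 · x^4 has its unique global minimum at x* = 0 (since φ'(x) = 60x + 20x^3 = 0 only at x = 0 for real x with both coefficients positive, and φ → ∞ as |x| → ∞). At x* = 0, φ(0) = 0 and φ''(0) = 60. Laplace's method then gives
  I(n) ~ sqrt(2π / (n · φ''(0))) · e^(−n φ(0)) = sqrt(2π / (60n)) = sqrt(π/(30n)).
The 5 · x^4 term contributes only at subleading order (an O(1/n) relative correction).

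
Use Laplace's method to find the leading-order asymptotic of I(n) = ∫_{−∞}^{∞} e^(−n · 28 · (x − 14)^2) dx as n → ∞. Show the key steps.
I(n) = sqrt(π/(28n))

Here φ(x) = 28 · (x − 14)^2 has its unique minimum at x* = 14 with φ(x*) = 0 and φ''(x*) = 56. Laplace's method gives
  I(n) ~ e^(−n φ(x*)) · sqrt(2π / (n · φ''(x*))) = sqrt(2π / (56n)) = sqrt(π/(28n)).
This is exact: substituting u = (x − 14)·sqrt(28n) gives I(n) = (1/sqrt(28n)) ∫_{−∞}^{∞} e^(−u^2) du = sqrt(π/(28n)).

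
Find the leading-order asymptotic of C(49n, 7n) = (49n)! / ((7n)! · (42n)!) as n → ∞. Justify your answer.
C(49n, 7n) ~ (823543/46656)^(7n) · sqrt(7/(12π·7n))

Write N = 7n. Apply Stirling to each factorial:
  (7N)! ~ sqrt(2π·7N) · (7N/e)^(7N),
  N! ~ sqrt(2π N) · (N/e)^N,
  (6N)! ~ sqrt(2π·6N) · (6N/e)^(6N).
The exponential factors combine to (7N)^(7N) / (N^N · (6N)^(6N)) = 7^(7N)/6^(6N) = (7^7/6^6)^N = (823543/46656)^N.
The square-root prefactors combine to sqrt(2π·7N) / (sqrt(2π N)·sqrt(2π·6N)) = sqrt(7 / (2π·6·N)) = sqrt(7/(12π·7n)).
Substituting N = 7n: C(49n, 7n) ~ (823543/46656)^(7n) · sqrt(7/(12π·7n)).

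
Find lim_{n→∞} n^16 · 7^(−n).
lim = 0

Exponentials with base > 1 dominate every fixed polynomial: for any fixed c, n^c / 7^n → 0 as n → ∞ (e.g. by the ratio test, or by writing 7^n = e^(n ln 7) and noting e^(n ln 7) / n^c → ∞). Hence n^16 · 7^(−n) = n^16 / 7^n → 0.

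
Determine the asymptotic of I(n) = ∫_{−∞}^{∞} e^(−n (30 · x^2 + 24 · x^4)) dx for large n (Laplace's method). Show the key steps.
I(n) ~ sqrt(π/(30n))

φ(x) = 30 · x^2 + 24 · x^4 has its unique global minimum at x* = 0 (since φ'(x) = 60x + 96x^3 = 0 only at x = 0 for real x with both coefficients positive, and φ → ∞ as |x| → ∞). At x* = 0, φ(0) = 0 and φ''(0) = 60. Laplace's method then gives
  I(n) ~ sqrt(2π / (n · φ''(0))) · e^(−n φ(0)) = sqrt(2π / (60n)) = sqrt(π/(30n)).
The 24 · x^4 term contributes only at subleading order (an O(1/n) relative correction).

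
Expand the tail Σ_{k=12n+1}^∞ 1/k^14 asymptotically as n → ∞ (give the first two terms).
Σ_{k>12n} 1/k^14 = 1/(13 · (12n)^13) − 1/(2 · (12n)^14) + O(1/(12n)^15)

Compare to the integral: ∫_{12n}^∞ x^(−14) dx = [−x^(−13)/13]_{12n}^∞ = 1/((14−1)·(12n)^13). The Euler-Maclaurin correction adds −f(12n)/2 = −1/(2·(12n)^14). Euler-Maclaurin then gives
  Σ_{k>12n} 1/k^14 = ∫_{12n}^∞ dx/x^14 − 1/(2·(12n)^14) + O(1/(12n)^15).
(Equivalently this is ζ(14) − Σ_{k≤12n} 1/k^14.)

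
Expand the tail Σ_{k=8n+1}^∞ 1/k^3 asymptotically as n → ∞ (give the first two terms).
Σ_{k>8n} 1/k^3 = 1/(2 · (8n)^2) − 1/(2 · (8n)^3) + O(1/(8n)^4)

Compare to the integral: ∫_{8n}^∞ x^(−3) dx = [−x^(−2)/2]_{8n}^∞ = 1/((3−1)·(8n)^2). The Euler-Maclaurin correction adds −f(8n)/2 = −1/(2·(8n)^3). Euler-Maclaurin then gives
  Σ_{k>8n} 1/k^3 = ∫_{8n}^∞ dx/x^3 − 1/(2·(8n)^3) + O(1/(8n)^4).
(Equivalently this is ζ(3) − Σ_{k≤8n} 1/k^3.)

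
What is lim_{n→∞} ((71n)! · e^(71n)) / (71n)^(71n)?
lim = ∞

Stirling: (71n)! ~ sqrt(2π·71n) · (71n/e)^(71n). Hence
  (71n)! · e^(71n) / (71n)^(71n) ~ sqrt(2π·71n) = sqrt(2π·71) · sqrt(n) → ∞.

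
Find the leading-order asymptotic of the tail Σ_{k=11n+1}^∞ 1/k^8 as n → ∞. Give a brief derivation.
Σ_{k>11n} 1/k^8 ~ 1/(7 · (11n)^7)

Compare to the integral: ∫_{11n}^∞ x^(−8) dx = [−x^(−7)/7]_{11n}^∞ = 1/((8−1)·(11n)^7). Euler-Maclaurin then gives
  Σ_{k>11n} 1/k^8 = ∫_{11n}^∞ dx/x^8 − 1/(2·(11n)^8) + O(1/(11n)^9).
(Equivalently this is ζ(8) − Σ_{k≤11n} 1/k^8.)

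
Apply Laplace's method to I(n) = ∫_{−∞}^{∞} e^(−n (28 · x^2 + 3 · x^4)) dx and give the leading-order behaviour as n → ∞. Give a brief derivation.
I(n) ~ sqrt(π/(28n))

φ(x) = 28 · x^2 + 3 · x^4 has its unique global minimum at x* = 0 (since φ'(x) = 56x + 12x^3 = 0 only at x = 0 for real x with both coefficients positive, and φ → ∞ as |x| → ∞). At x* = 0, φ(0) = 0 and φ''(0) = 56. Laplace's method then gives
  I(n) ~ sqrt(2π / (n · φ''(0))) · e^(−n φ(0)) = sqrt(2π / (56n)) = sqrt(π/(28n)).
The 3 · x^4 term contributes only at subleading order (an O(1/n) relative correction).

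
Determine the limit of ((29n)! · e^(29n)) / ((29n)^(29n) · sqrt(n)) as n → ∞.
lim = sqrt(2π·29)

Stirling: (29n)! ~ sqrt(2π·29n) · (29n/e)^(29n). Hence
  (29n)! · e^(29n) / (29n)^(29n) ~ sqrt(2π·29n).
Dividing by sqrt(n): sqrt(2π·29n) / sqrt(n) = sqrt(2π·29) · n^((1−1)/2), so the limit is sqrt(2π·29).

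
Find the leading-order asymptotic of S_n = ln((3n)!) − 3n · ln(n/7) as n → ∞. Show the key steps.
S_n ~ 3n · (ln 21 − 1) + O(ln n)

Stirling: ln((3n)!) = 3n ln(3n) − 3n + O(ln n).
  S_n = 3n ln(3n) − 3n − 3n ln(n/7) + O(ln n)
      = 3n ln(3n) − 3n ln n + 3n ln 7 − 3n + O(ln n)
      = 3n ln 3 + 3n ln 7 − 3n + O(ln n)
      = 3n (ln 21 − 1) + O(ln n).
Numerically ln(21) − 1 ≈ 2.0445.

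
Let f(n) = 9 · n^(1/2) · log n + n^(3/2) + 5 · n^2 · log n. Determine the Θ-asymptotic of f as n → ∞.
f(n) ∈ Θ(n^2 · log n)

Compare the terms by growth order. For large n, n^a · (log n)^b dominates n^a' · (log n)^b' iff a > a', or (a = a' and b > b'). Ranking the 3 terms shows the dominant one is 5 · n^2 · log n. Hence f(n) ∈ Θ(n^2 · log n).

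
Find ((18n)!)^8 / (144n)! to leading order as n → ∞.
((18n)!)^8/(144n)! ~ ((2π·18n)^(7/2) / sqrt(8)) · 8^(−8·18n)  →  0

Write N = 18n. Stirling: N! ~ sqrt(2π N)(N/e)^N and (8N)! ~ sqrt(2π·8N)·(8N/e)^(8N).
  (N!)^8/(8N)! ~ (2π N)^(8/2) (N/e)^(8N) / [sqrt(2π·8N) (8N/e)^(8N)]
     = (2π N)^(8/2) / sqrt(2π·8N) · (N/(8N))^(8N)
     = (2π N)^((8−1)/2) / sqrt(8) · 8^(−8N).
Since 8^8 > 1, the factor 8^(−8N) decays exponentially, so the ratio → 0. Substituting N = 18n gives the stated form.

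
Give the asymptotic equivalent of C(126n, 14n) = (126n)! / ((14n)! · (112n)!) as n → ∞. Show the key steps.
C(126n, 14n) ~ (387420489/16777216)^(14n) · sqrt(9/(16π·14n))

Write N = 14n. Apply Stirling to each factorial:
  (9N)! ~ sqrt(2π·9N) · (9N/e)^(9N),
  N! ~ sqrt(2π N) · (N/e)^N,
  (8N)! ~ sqrt(2π·8N) · (8N/e)^(8N).
The exponential factors combine to (9N)^(9N) / (N^N · (8N)^(8N)) = 9^(9N)/8^(8N) = (9^9/8^8)^N = (387420489/16777216)^N.
The square-root prefactors combine to sqrt(2π·9N) / (sqrt(2π N)·sqrt(2π·8N)) = sqrt(9 / (2π·8·N)) = sqrt(9/(16π·14n)).
Substituting N = 14n: C(126n, 14n) ~ (387420489/16777216)^(14n) · sqrt(9/(16π·14n)).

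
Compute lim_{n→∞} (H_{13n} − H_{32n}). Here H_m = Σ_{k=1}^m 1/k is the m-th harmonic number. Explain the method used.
lim = ln(13/32)

Euler-Maclaurin gives H_m = ln m + γ + 1/(2m) + O(1/m^2). The γ and O(1/m) terms cancel in the difference:
  H_{13n} − H_{32n} = ln(13n) − ln(32n) + O(1/n) = ln(13/32) + O(1/n).
Hence the limit is ln(13/32).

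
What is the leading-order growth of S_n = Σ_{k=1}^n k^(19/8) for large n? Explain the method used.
S_n ~ (8/27) · n^(27/8)

Integral comparison: Σ_{k=1}^n k^(19/8) = ∫_0^n x^(19/8) dx + O(n^(19/8)). The integral is n^(1 + 19/8) / (1 + 19/8) = n^((19+8)/8) / ((19+8)/8) = (8/27) · n^(27/8).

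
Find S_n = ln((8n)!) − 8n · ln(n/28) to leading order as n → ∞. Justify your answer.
S_n ~ 8n · (ln 224 − 1) + O(ln n)

Stirling: ln((8n)!) = 8n ln(8n) − 8n + O(ln n).
  S_n = 8n ln(8n) − 8n − 8n ln(n/28) + O(ln n)
      = 8n ln(8n) − 8n ln n + 8n ln 28 − 8n + O(ln n)
      = 8n ln 8 + 8n ln 28 − 8n + O(ln n)
      = 8n (ln 224 − 1) + O(ln n).
Numerically ln(224) − 1 ≈ 4.4116.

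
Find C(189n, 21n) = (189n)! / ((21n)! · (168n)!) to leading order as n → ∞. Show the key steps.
C(189n, 21n) ~ (387420489/16777216)^(21n) · sqrt(9/(16π·21n))

Write N = 21n. Apply Stirling to each factorial:
  (9N)! ~ sqrt(2π·9N) · (9N/e)^(9N),
  N! ~ sqrt(2π N) · (N/e)^N,
  (8N)! ~ sqrt(2π·8N) · (8N/e)^(8N).
The exponential factors combine to (9N)^(9N) / (N^N · (8N)^(8N)) = 9^(9N)/8^(8N) = (9^9/8^8)^N = (387420489/16777216)^N.
The square-root prefactors combine to sqrt(2π·9N) / (sqrt(2π N)·sqrt(2π·8N)) = sqrt(9 / (2π·8·N)) = sqrt(9/(16π·21n)).
Substituting N = 21n: C(189n, 21n) ~ (387420489/16777216)^(21n) · sqrt(9/(16π·21n)).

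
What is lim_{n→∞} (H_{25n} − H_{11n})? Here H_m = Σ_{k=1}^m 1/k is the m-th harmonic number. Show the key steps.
lim = ln(25/11)

Euler-Maclaurin gives H_m = ln m + γ + 1/(2m) + O(1/m^2). The γ and O(1/m) terms cancel in the difference:
  H_{25n} − H_{11n} = ln(25n) − ln(11n) + O(1/n) = ln(25/11) + O(1/n).
Hence the limit is ln(25/11).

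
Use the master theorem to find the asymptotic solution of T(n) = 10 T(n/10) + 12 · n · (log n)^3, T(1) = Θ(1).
T(n) = Θ(n · (log n)^4)

Here log_10 10 = 1 and f(n) = 12 · n · (log n)^3 = Θ(n^(log_10 10) · (log n)^3). This is the extended Case 2 of the master theorem (f matches the critical exponent up to log factors), giving T(n) = Θ(n^(log_10 10) · (log n)^(3+1)) = Θ(n · (log n)^4).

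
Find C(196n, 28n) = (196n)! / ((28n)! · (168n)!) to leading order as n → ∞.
C(196n, 28n) ~ (823543/46656)^(28n) · sqrt(7/(12π·28n))

Write N = 28n. Apply Stirling to each factorial:
  (7N)! ~ sqrt(2π·7N) · (7N/e)^(7N),
  N! ~ sqrt(2π N) · (N/e)^N,
  (6N)! ~ sqrt(2π·6N) · (6N/e)^(6N).
The exponential factors combine to (7N)^(7N) / (N^N · (6N)^(6N)) = 7^(7N)/6^(6N) = (7^7/6^6)^N = (823543/46656)^N.
The square-root prefactors combine to sqrt(2π·7N) / (sqrt(2π N)·sqrt(2π·6N)) = sqrt(7 / (2π·6·N)) = sqrt(7/(12π·28n)).
Substituting N = 28n: C(196n, 28n) ~ (823543/46656)^(28n) · sqrt(7/(12π·28n)).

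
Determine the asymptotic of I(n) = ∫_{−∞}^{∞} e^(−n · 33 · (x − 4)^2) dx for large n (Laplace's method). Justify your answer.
I(n) = sqrt(π/(33n))

Here φ(x) = 33 · (x − 4)^2 has its unique minimum at x* = 4 with φ(x*) = 0 and φ''(x*) = 66. Laplace's method gives
  I(n) ~ e^(−n φ(x*)) · sqrt(2π / (n · φ''(x*))) = sqrt(2π / (66n)) = sqrt(π/(33n)).
This is exact: substituting u = (x − 4)·sqrt(33n) gives I(n) = (1/sqrt(33n)) ∫_{−∞}^{∞} e^(−u^2) du = sqrt(π/(33n)).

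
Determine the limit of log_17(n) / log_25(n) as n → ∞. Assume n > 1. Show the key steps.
lim = ln(25) / ln(17) = log_17(25)

Change of base: log_17(n) = ln n / ln 17 and log_25(n) = ln n / ln 25. The ratio is (ln n / ln 17) · (ln 25 / ln n) = ln 25 / ln 17, a constant independent of n. So the limit is ln 25 / ln 17 = log_17(25).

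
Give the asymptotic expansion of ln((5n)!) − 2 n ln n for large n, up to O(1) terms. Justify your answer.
ln((5n)!) − 2 n ln n = 3 n ln n + 5(ln 5 − 1) n + (1/2) ln(2π·5n) + O(1/n)

Stirling: ln((5n)!) = 5n ln(5n) − 5n + (1/2) ln(2π·5n) + O(1/n).
Expand 5n ln(5n) = 5n (ln n + ln 5) = 5n ln n + 5n ln 5.
Subtract 2n ln n: leading term is (5 − 2) n ln n = 3 n ln n. The next term is 5n ln 5 − 5n = 5(ln 5 − 1) n. Then the (1/2) ln(2π·5n) correction.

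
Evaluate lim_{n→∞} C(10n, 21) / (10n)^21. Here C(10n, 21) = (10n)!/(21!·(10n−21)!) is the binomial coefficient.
lim = 1/21! = 1/51090942171709440000

With N = 10n → ∞: C(N, 21) / N^21 = [N(N−1)…(N−20)] / (21! · N^21) = (1/21!) · 1 · (1 − 1/(10n)) · … · (1 − 20/(10n)). Each factor → 1 as N → ∞, so the limit is 1/21! = 1/51090942171709440000.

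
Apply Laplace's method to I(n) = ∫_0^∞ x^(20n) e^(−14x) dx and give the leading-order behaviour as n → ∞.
I(n) ~ (sqrt(2π·20n) / 14) · (20n/(14e))^(20n)

Write the integrand as exp(20n ln x − 14x) and set f(x) = 20n ln x − 14x. Then f'(x) = 20n/x − 14 = 0 at x* = 20n/14, and f''(x*) = −20n/x*^2 = −14^2/(20n). Laplace's method (interior maximum) gives
  I(n) ~ e^(f(x*)) · sqrt(2π / |f''(x*)|)
        = exp(20n ln(20n/14) − 20n) · sqrt(2π · 20n / 14^2)
        = (20n/14)^(20n) e^(−20n) · sqrt(2π·20n) / 14
        = (sqrt(2π·20n) / 14) · (20n/(14e))^(20n).
This matches Γ(20n+1)/14^(20n+1) with Stirling applied to Γ.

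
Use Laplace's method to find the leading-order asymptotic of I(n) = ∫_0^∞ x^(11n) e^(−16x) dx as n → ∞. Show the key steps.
I(n) ~ (sqrt(2π·11n) / 16) · (11n/(16e))^(11n)

Write the integrand as exp(11n ln x − 16x) and set f(x) = 11n ln x − 16x. Then f'(x) = 11n/x − 16 = 0 at x* = 11n/16, and f''(x*) = −11n/x*^2 = −16^2/(11n). Laplace's method (interior maximum) gives
  I(n) ~ e^(f(x*)) · sqrt(2π / |f''(x*)|)
        = exp(11n ln(11n/16) − 11n) · sqrt(2π · 11n / 16^2)
        = (11n/16)^(11n) e^(−11n) · sqrt(2π·11n) / 16
        = (sqrt(2π·11n) / 16) · (11n/(16e))^(11n).
This matches Γ(11n+1)/16^(11n+1) with Stirling applied to Γ.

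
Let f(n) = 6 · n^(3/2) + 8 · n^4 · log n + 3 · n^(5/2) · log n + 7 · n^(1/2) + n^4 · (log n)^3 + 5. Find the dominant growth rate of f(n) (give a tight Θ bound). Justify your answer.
f(n) ∈ Θ(n^4 · (log n)^3)

Compare the terms by growth order. For large n, n^a · (log n)^b dominates n^a' · (log n)^b' iff a > a', or (a = a' and b > b'). Ranking the 6 terms shows the dominant one is n^4 · (log n)^3. Hence f(n) ∈ Θ(n^4 · (log n)^3).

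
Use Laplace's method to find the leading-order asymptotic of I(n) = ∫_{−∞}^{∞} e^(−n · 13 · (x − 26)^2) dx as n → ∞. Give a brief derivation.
I(n) = sqrt(π/(13n))

Here φ(x) = 13 · (x − 26)^2 has its unique minimum at x* = 26 with φ(x*) = 0 and φ''(x*) = 26. Laplace's method gives
  I(n) ~ e^(−n φ(x*)) · sqrt(2π / (n · φ''(x*))) = sqrt(2π / (26n)) = sqrt(π/(13n)).
This is exact: substituting u = (x − 26)·sqrt(13n) gives I(n) = (1/sqrt(13n)) ∫_{−∞}^{∞} e^(−u^2) du = sqrt(π/(13n)).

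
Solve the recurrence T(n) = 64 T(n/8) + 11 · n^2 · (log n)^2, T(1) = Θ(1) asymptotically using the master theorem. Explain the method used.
T(n) = Θ(n^2 · (log n)^3)

Here log_8 64 = 2 and f(n) = 11 · n^2 · (log n)^2 = Θ(n^(log_8 64) · (log n)^2). This is the extended Case 2 of the master theorem (f matches the critical exponent up to log factors), giving T(n) = Θ(n^(log_8 64) · (log n)^(2+1)) = Θ(n^2 · (log n)^3).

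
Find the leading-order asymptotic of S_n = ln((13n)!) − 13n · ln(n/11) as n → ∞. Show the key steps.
S_n ~ 13n · (ln 143 − 1) + O(ln n)

Stirling: ln((13n)!) = 13n ln(13n) − 13n + O(ln n).
  S_n = 13n ln(13n) − 13n − 13n ln(n/11) + O(ln n)
      = 13n ln(13n) − 13n ln n + 13n ln 11 − 13n + O(ln n)
      = 13n ln 13 + 13n ln 11 − 13n + O(ln n)
      = 13n (ln 143 − 1) + O(ln n).
Numerically ln(143) − 1 ≈ 3.9628.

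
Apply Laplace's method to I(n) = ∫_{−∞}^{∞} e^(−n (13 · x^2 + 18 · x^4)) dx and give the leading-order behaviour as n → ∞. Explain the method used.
I(n) ~ sqrt(π/(13n))

φ(x) = 13 · x^2 + 18 · x^4 has its unique global minimum at x* = 0 (since φ'(x) = 26x + 72x^3 = 0 only at x = 0 for real x with both coefficients positive, and φ → ∞ as |x| → ∞). At x* = 0, φ(0) = 0 and φ''(0) = 26. Laplace's method then gives
  I(n) ~ sqrt(2π / (n · φ''(0))) · e^(−n φ(0)) = sqrt(2π / (26n)) = sqrt(π/(13n)).
The 18 · x^4 term contributes only at subleading order (an O(1/n) relative correction).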